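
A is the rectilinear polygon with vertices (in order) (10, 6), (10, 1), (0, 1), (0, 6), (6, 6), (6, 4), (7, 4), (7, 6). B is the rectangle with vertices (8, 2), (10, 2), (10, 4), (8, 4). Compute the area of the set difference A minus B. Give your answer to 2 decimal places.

44.00

|A| = 48, |A∩B| = 4.
|A ∖ B| = |A| − |A∩B| = 48 − 4 = 44.00.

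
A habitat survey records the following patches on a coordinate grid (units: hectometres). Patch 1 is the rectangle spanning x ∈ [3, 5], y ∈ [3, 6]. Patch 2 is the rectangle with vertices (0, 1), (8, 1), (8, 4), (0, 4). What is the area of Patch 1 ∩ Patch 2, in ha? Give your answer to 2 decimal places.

|Patch 1∩Patch 2|: x∈[3,5], y∈[3,4] → 2·1 = 2.

2.00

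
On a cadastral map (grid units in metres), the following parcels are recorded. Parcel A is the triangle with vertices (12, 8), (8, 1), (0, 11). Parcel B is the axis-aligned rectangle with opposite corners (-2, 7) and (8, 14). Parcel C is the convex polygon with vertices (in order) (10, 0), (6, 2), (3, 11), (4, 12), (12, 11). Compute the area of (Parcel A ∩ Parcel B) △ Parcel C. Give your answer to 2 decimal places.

|Parcel A ∩ Parcel B| = 17.6.
|(Parcel A ∩ Parcel B) ∩ Parcel C| = 10.5606.
|(Parcel A ∩ Parcel B) △ Parcel C| = 17.6 + 69 − 21.1212 = 65.48.

65.48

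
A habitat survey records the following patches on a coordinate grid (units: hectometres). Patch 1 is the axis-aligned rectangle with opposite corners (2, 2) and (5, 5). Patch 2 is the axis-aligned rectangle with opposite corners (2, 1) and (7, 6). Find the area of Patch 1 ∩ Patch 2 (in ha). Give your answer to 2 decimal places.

|Patch 1∩Patch 2|: x∈[2,5], y∈[2,5] → 3·3 = 9.

9.00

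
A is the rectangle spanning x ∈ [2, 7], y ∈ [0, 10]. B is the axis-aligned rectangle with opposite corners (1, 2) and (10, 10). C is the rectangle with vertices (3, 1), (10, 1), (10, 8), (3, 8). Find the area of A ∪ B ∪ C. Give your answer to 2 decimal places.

By inclusion–exclusion:
Individual areas: |A| = 50, |B| = 72, |C| = 49.
|A∩B|: x∈[2,7], y∈[2,10] → 5·8 = 40.
|A∩C|: x∈[3,7], y∈[1,8] → 4·7 = 28.
|B∩C|: x∈[3,10], y∈[2,8] → 7·6 = 42.
|A∩B∩C| = 24.
|A ∪ B ∪ C| = 171 − 110 + 24 = 85.00.

85.00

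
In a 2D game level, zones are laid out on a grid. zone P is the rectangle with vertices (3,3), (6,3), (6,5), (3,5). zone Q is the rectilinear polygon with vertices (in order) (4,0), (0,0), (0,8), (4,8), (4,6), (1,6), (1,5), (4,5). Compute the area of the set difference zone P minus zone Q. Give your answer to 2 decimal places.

4.00

|zone P| = 6, |zone P∩zone Q| = 2.
|zone P ∖ zone Q| = |zone P| − |zone P∩zone Q| = 6 − 2 = 4.00.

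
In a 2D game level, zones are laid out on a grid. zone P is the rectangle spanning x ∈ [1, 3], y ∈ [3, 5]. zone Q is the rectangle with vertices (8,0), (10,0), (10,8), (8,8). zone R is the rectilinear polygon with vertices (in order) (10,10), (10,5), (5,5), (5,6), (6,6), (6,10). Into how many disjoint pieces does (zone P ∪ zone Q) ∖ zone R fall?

(zone P ∪ zone Q) ∖ zone R splits into 2 disjoint pieces (area 4, area 10).

2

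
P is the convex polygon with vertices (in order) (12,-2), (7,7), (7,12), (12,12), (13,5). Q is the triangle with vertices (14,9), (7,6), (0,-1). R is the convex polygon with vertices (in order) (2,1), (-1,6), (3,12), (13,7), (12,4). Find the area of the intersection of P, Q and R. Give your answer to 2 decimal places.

4.64

The intersection is the polygon with vertices (11.308,7.846), (11.941,7.529), (8.193,4.852), (7.449,6.192).
By the shoelace formula its area is 4.64.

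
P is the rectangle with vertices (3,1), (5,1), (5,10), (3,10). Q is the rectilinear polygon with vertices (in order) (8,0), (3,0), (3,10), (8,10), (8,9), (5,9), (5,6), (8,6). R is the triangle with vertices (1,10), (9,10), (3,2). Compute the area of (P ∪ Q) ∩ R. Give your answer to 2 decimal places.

17.00

The region (P ∪ Q) ∩ R is the polygon with vertices (6,6), (3,2), (3,10), (5,10), (8,10), (8,9), (5,9), (5,6).
By the shoelace formula its area is 17.00.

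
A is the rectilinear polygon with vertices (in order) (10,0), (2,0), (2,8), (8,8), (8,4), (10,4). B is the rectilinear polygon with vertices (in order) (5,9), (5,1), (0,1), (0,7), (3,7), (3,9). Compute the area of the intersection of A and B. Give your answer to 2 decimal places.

The intersection is the polygon with vertices (2,7), (3,7), (3,8), (5,8), (5,1), (2,1).
By the shoelace formula its area is 20.00.

20.00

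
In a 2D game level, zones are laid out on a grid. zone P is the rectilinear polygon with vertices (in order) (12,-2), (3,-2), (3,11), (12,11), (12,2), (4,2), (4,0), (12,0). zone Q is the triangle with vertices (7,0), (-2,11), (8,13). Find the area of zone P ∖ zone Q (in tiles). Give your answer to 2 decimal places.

63.91

|zone P| = 101, |zone P∩zone Q| = 37.0859.
|zone P ∖ zone Q| = |zone P| − |zone P∩zone Q| = 101 − 37.0859 = 63.91.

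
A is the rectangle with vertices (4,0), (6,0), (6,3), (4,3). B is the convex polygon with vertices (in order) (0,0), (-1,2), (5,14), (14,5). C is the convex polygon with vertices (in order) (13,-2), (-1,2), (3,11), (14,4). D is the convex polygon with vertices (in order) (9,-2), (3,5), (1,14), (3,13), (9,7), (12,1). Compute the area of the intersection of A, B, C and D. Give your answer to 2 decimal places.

The intersection is the polygon with vertices (6,2.143), (5.578,1.992), (4.714,3), (6,3).
By the shoelace formula its area is 0.83.

0.83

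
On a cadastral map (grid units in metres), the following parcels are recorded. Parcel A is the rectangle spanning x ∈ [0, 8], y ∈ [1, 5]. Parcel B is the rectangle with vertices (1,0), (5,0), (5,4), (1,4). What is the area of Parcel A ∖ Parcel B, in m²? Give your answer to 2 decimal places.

20.00

|Parcel A∩Parcel B|: x∈[1,5], y∈[1,4] → 4·3 = 12.
|Parcel A| = 32.
|Parcel A ∖ Parcel B| = |Parcel A| − |Parcel A∩Parcel B| = 32 − 12 = 20.00.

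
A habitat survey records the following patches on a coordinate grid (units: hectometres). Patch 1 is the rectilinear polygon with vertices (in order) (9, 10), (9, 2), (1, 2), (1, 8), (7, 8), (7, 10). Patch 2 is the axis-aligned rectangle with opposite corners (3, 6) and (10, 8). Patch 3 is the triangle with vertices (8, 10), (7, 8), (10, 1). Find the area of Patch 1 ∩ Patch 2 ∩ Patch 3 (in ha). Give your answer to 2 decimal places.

2.48

The intersection is the polygon with vertices (7.857,6), (7,8), (8.444,8), (8.889,6).
By the shoelace formula its area is 2.48.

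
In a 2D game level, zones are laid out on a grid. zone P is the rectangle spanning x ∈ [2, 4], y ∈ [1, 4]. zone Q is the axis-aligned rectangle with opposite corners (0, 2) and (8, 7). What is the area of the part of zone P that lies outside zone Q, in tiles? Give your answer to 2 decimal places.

|zone P∩zone Q|: x∈[2,4], y∈[2,4] → 2·2 = 4.
|zone P| = 6.
|zone P ∖ zone Q| = |zone P| − |zone P∩zone Q| = 6 − 4 = 2.00.

2.00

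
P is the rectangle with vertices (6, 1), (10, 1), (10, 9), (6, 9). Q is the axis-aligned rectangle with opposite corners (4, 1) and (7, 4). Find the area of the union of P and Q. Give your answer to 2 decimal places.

38.00

By inclusion–exclusion:
Individual areas: |P| = 32, |Q| = 9.
|P∩Q|: x∈[6,7], y∈[1,4] → 1·3 = 3.
|P ∪ Q| = 41 − 3 = 38.00.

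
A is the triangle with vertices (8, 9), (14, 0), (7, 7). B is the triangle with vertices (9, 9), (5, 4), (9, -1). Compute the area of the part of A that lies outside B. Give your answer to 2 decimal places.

|A| = 10.5, |A∩B| = 3.1465.
|A ∖ B| = |A| − |A∩B| = 10.5 − 3.1465 = 7.35.

7.35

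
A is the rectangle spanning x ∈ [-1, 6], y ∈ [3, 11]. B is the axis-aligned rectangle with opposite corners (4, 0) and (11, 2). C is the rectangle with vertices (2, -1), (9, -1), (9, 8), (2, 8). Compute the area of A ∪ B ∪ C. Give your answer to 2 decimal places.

103.00

By inclusion–exclusion:
Individual areas: |A| = 56, |B| = 14, |C| = 63.
|A∩B| = 0 (no overlap).
|A∩C|: x∈[2,6], y∈[3,8] → 4·5 = 20.
|B∩C|: x∈[4,9], y∈[0,2] → 5·2 = 10.
|A∩B∩C| = 0.
|A ∪ B ∪ C| = 133 − 30 + 0 = 103.00.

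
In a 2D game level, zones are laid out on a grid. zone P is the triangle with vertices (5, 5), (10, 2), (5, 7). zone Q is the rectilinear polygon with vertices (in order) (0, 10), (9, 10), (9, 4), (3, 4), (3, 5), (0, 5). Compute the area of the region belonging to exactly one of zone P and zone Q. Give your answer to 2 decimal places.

48.67

|zone P| = 5, |zone Q| = 51, |zone P∩zone Q| = 3.6667.
|zone P △ zone Q| = |zone P| + |zone Q| − 2·|zone P∩zone Q| = 5 + 51 − 7.3333 = 48.67.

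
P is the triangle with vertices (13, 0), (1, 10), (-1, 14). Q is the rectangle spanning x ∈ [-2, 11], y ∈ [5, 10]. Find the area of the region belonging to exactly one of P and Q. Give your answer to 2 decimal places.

64.00

|P| = 14, |Q| = 65, |P∩Q| = 7.5.
|P △ Q| = |P| + |Q| − 2·|P∩Q| = 14 + 65 − 15 = 64.00.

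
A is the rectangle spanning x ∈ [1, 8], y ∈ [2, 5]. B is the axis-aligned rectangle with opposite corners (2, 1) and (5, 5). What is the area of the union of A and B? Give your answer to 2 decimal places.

By inclusion–exclusion:
Individual areas: |A| = 21, |B| = 12.
|A∩B|: x∈[2,5], y∈[2,5] → 3·3 = 9.
|A ∪ B| = 33 − 9 = 24.00.

24.00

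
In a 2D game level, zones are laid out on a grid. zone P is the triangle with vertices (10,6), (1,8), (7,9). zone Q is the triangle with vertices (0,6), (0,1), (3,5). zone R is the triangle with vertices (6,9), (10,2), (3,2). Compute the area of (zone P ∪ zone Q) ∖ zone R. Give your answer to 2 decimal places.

|zone P ∪ zone Q| = 18.
|(zone P ∪ zone Q) ∩ zone R| = 2.3169.
|(zone P ∪ zone Q) ∖ zone R| = 18 − 2.3169 = 15.68.

15.68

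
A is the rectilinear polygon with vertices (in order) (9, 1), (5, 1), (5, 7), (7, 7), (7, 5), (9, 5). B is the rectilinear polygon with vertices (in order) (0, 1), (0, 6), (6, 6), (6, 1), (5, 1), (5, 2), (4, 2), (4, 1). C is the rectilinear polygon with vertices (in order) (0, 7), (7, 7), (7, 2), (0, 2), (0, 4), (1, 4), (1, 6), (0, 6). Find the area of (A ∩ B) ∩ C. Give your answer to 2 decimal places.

4.00

The region (A ∩ B) ∩ C is the polygon with vertices (5,6), (6,6), (6,2), (5,2).
By the shoelace formula its area is 4.00.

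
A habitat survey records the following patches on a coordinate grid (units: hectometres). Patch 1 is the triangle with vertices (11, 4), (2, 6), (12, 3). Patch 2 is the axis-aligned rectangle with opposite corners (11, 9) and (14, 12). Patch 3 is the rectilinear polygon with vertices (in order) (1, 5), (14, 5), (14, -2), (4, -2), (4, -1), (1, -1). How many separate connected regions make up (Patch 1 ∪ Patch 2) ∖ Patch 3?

(Patch 1 ∪ Patch 2) ∖ Patch 3 splits into 2 disjoint pieces (area 0.5833, area 9).

2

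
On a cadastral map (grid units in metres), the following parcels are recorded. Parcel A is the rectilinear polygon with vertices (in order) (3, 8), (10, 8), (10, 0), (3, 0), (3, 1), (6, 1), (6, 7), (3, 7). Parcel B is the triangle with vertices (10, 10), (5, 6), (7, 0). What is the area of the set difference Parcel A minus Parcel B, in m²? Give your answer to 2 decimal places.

|Parcel A| = 38, |Parcel A∩Parcel B| = 15.2.
|Parcel A ∖ Parcel B| = |Parcel A| − |Parcel A∩Parcel B| = 38 − 15.2 = 22.80.

22.80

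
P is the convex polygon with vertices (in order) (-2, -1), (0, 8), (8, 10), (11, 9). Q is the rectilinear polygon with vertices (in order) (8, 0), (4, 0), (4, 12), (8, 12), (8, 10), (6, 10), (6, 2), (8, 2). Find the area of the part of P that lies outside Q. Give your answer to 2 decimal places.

|P| = 55.5, |P∩Q| = 9.7308.
|P ∖ Q| = |P| − |P∩Q| = 55.5 − 9.7308 = 45.77.

45.77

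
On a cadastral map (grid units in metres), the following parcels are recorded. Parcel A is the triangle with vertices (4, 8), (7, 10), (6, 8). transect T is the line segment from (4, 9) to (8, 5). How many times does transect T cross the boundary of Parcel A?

The segment meets the boundary at (5,8), (4.6,8.4).

2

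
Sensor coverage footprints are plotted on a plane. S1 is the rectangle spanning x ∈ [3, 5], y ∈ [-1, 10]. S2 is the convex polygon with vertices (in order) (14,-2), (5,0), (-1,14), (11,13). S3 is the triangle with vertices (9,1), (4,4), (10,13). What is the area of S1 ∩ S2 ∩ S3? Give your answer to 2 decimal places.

The intersection is the polygon with vertices (5,3.4), (4,4), (5,5.5).
By the shoelace formula its area is 1.05.

1.05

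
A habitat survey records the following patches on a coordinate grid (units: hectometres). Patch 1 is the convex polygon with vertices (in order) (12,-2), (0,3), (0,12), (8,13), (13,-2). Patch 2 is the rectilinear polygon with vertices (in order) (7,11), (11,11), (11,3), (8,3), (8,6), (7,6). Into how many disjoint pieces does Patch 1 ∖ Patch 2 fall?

1

Patch 1 ∖ Patch 2 is a single connected region.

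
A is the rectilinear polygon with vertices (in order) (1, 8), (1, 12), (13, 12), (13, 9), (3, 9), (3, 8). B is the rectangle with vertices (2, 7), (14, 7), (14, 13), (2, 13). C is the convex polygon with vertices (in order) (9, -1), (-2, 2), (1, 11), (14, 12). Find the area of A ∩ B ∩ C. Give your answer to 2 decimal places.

The intersection is the polygon with vertices (13,9.4), (12.846,9), (3,9), (3,8), (2,8), (2,11.077), (13,11.923).
By the shoelace formula its area is 28.47.

28.47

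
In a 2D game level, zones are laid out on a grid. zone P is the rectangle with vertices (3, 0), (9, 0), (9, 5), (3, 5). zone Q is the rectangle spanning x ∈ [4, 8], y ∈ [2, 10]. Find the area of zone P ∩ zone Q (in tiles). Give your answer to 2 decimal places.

12.00

|zone P∩zone Q|: x∈[4,8], y∈[2,5] → 4·3 = 12.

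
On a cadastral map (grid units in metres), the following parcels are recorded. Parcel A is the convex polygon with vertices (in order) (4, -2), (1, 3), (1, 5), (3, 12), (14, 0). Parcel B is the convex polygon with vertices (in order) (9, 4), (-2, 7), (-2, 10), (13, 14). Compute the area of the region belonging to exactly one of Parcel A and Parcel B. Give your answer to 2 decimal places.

117.23

|Parcel A| = 91.5, |Parcel B| = 83.5, |Parcel A∩Parcel B| = 28.8836.
|Parcel A △ Parcel B| = |Parcel A| + |Parcel B| − 2·|Parcel A∩Parcel B| = 91.5 + 83.5 − 57.7673 = 117.23.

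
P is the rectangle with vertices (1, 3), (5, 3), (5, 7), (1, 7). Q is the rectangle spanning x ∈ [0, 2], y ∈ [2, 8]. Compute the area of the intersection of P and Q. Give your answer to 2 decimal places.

4.00

|P∩Q|: x∈[1,2], y∈[3,7] → 1·4 = 4.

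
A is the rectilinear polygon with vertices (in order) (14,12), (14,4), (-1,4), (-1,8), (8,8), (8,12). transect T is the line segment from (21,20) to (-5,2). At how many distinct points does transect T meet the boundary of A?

4

The segment meets the boundary at (-1,4.769), (3.667,8), (8,11), (9.444,12).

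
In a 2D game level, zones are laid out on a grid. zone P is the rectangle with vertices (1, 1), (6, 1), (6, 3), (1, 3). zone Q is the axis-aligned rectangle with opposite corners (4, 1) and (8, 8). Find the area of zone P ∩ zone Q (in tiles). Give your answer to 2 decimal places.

4.00

|zone P∩zone Q|: x∈[4,6], y∈[1,3] → 2·2 = 4.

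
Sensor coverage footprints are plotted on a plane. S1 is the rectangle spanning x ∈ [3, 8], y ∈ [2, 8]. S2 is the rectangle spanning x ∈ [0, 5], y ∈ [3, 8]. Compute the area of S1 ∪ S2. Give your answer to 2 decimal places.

By inclusion–exclusion:
Individual areas: |S1| = 30, |S2| = 25.
|S1∩S2|: x∈[3,5], y∈[3,8] → 2·5 = 10.
|S1 ∪ S2| = 55 − 10 = 45.00.

45.00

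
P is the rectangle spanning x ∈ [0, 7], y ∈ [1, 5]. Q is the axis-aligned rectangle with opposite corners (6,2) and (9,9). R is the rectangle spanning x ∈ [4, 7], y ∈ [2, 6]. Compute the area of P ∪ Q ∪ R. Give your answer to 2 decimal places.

48.00

By inclusion–exclusion:
Individual areas: |P| = 28, |Q| = 21, |R| = 12.
|P∩Q|: x∈[6,7], y∈[2,5] → 1·3 = 3.
|P∩R|: x∈[4,7], y∈[2,5] → 3·3 = 9.
|Q∩R|: x∈[6,7], y∈[2,6] → 1·4 = 4.
|P∩Q∩R| = 3.
|P ∪ Q ∪ R| = 61 − 16 + 3 = 48.00.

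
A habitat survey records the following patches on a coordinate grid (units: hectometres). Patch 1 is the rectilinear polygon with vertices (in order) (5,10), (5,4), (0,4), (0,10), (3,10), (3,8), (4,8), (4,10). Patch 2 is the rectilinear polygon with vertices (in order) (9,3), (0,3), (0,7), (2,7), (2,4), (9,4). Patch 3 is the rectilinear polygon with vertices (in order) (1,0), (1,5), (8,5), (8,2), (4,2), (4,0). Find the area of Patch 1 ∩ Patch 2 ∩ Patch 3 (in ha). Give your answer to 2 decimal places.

1.00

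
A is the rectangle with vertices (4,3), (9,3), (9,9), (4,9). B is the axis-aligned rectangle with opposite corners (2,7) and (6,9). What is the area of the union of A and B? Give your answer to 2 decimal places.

34.00

By inclusion–exclusion:
Individual areas: |A| = 30, |B| = 8.
|A∩B|: x∈[4,6], y∈[7,9] → 2·2 = 4.
|A ∪ B| = 38 − 4 = 34.00.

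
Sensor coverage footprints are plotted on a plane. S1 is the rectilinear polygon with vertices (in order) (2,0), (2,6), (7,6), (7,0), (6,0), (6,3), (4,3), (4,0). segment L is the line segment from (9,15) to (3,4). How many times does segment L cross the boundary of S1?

1

The segment meets the boundary at (4.091,6).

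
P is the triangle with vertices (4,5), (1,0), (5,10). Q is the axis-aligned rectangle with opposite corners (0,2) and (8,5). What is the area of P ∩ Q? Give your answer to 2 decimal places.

The intersection is the polygon with vertices (2.2,2), (1.8,2), (3,5), (4,5).
By the shoelace formula its area is 2.10.

2.10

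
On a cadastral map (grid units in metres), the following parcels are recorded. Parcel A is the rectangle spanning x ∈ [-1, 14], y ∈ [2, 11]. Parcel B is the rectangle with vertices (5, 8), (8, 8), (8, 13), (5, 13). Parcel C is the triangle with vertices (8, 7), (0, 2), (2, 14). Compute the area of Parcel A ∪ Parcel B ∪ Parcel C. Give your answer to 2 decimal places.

By inclusion–exclusion:
Individual areas: |Parcel A| = 135, |Parcel B| = 15, |Parcel C| = 43.
|Parcel A∩Parcel B|: x∈[5,8], y∈[8,11] → 3·3 = 9.
|Parcel A∩Parcel C| = 38.3929.
|Parcel B∩Parcel C| = 2.6786.
|Parcel A∩Parcel B∩Parcel C| = 2.6786.
|Parcel A ∪ Parcel B ∪ Parcel C| = 193 − 50.0714 + 2.6786 = 145.61.

145.61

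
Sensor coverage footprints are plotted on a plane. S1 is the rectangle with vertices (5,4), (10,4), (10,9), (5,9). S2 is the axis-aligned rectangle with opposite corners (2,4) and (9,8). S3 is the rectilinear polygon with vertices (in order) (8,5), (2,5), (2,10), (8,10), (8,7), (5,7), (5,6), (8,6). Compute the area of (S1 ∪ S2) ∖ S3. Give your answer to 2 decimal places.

|S1 ∪ S2| = 37.
|(S1 ∪ S2) ∩ S3| = 18.
|(S1 ∪ S2) ∖ S3| = 37 − 18 = 19.00.

19.00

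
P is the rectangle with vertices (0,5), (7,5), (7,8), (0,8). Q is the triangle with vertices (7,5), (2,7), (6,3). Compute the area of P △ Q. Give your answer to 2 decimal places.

|P| = 21, |Q| = 6, |P∩Q| = 3.
|P △ Q| = |P| + |Q| − 2·|P∩Q| = 21 + 6 − 6 = 21.00.

21.00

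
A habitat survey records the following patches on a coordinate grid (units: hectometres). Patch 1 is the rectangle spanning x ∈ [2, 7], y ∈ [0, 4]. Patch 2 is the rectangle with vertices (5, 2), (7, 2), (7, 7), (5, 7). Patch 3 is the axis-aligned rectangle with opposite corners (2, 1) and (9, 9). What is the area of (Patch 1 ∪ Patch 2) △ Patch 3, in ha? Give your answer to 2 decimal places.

40.00

|Patch 1 ∪ Patch 2| = 26.
|(Patch 1 ∪ Patch 2) ∩ Patch 3| = 21.
|(Patch 1 ∪ Patch 2) △ Patch 3| = 26 + 56 − 42 = 40.00.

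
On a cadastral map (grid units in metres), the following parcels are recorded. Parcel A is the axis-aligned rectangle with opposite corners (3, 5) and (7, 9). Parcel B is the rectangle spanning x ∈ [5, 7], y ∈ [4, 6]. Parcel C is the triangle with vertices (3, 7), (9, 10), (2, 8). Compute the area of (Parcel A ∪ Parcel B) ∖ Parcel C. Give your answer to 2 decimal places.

|Parcel A ∪ Parcel B| = 18.
|(Parcel A ∪ Parcel B) ∩ Parcel C| = 3.1071.
|(Parcel A ∪ Parcel B) ∖ Parcel C| = 18 − 3.1071 = 14.89.

14.89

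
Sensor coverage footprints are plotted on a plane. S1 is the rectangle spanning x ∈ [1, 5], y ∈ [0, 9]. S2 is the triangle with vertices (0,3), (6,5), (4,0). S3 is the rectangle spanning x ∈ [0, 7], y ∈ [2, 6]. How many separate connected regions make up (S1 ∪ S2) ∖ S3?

(S1 ∪ S2) ∖ S3 splits into 2 disjoint pieces (area 8, area 12).

2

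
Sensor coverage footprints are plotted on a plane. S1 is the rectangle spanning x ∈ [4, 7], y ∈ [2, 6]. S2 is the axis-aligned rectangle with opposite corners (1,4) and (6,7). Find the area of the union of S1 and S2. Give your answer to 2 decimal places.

By inclusion–exclusion:
Individual areas: |S1| = 12, |S2| = 15.
|S1∩S2|: x∈[4,6], y∈[4,6] → 2·2 = 4.
|S1 ∪ S2| = 27 − 4 = 23.00.

23.00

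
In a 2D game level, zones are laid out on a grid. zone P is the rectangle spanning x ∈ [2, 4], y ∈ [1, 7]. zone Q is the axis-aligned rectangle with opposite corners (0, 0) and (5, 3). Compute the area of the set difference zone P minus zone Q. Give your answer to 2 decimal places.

8.00

|zone P∩zone Q|: x∈[2,4], y∈[1,3] → 2·2 = 4.
|zone P| = 12.
|zone P ∖ zone Q| = |zone P| − |zone P∩zone Q| = 12 − 4 = 8.00.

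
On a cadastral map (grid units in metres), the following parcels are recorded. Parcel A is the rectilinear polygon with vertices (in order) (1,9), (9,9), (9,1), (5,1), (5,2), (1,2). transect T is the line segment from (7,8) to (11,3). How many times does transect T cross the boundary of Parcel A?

1

The segment meets the boundary at (9,5.5).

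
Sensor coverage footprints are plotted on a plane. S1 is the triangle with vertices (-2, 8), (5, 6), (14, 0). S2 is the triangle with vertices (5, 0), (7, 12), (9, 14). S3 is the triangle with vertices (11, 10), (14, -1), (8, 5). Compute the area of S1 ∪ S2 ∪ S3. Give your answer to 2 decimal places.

By inclusion–exclusion:
Individual areas: |S1| = 12, |S2| = 10, |S3| = 24.
|S1∩S2| = 0.6464.
|S1∩S3| = 0.4912.
|S2∩S3| = 0.
|S1∩S2∩S3| = 0.
|S1 ∪ S2 ∪ S3| = 46 − 1.1377 + 0 = 44.86.

44.86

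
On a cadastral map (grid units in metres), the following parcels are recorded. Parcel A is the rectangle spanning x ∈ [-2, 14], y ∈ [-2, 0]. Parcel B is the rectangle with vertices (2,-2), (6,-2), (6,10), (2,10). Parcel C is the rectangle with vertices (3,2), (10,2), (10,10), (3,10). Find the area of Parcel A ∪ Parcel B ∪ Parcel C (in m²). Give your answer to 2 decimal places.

By inclusion–exclusion:
Individual areas: |Parcel A| = 32, |Parcel B| = 48, |Parcel C| = 56.
|Parcel A∩Parcel B|: x∈[2,6], y∈[-2,0] → 4·2 = 8.
|Parcel A∩Parcel C| = 0 (no overlap).
|Parcel B∩Parcel C|: x∈[3,6], y∈[2,10] → 3·8 = 24.
|Parcel A∩Parcel B∩Parcel C| = 0.
|Parcel A ∪ Parcel B ∪ Parcel C| = 136 − 32 + 0 = 104.00.

104.00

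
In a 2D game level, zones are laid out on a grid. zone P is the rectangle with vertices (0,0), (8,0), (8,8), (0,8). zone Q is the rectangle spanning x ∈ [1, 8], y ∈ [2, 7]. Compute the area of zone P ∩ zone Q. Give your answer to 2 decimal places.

|zone P∩zone Q|: x∈[1,8], y∈[2,7] → 7·5 = 35.

35.00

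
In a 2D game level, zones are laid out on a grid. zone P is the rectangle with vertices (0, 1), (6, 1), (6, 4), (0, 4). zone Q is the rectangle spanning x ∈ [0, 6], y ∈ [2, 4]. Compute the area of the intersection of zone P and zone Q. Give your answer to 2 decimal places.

|zone P∩zone Q|: x∈[0,6], y∈[2,4] → 6·2 = 12.

12.00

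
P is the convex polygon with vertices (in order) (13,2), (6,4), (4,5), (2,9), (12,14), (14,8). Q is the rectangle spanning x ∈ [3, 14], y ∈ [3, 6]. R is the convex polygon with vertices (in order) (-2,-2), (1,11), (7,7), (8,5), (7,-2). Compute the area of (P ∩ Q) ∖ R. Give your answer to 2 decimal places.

|P ∩ Q| = 23.75.
|(P ∩ Q) ∩ R| = 7.402.
|(P ∩ Q) ∖ R| = 23.75 − 7.402 = 16.35.

16.35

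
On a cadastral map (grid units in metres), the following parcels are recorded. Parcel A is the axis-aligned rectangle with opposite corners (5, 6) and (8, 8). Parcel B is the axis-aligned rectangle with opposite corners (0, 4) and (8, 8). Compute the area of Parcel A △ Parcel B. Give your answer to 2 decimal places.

26.00

|Parcel A∩Parcel B|: x∈[5,8], y∈[6,8] → 3·2 = 6.
|Parcel A △ Parcel B| = |Parcel A| + |Parcel B| − 2·|Parcel A∩Parcel B| = 6 + 32 − 12 = 26.00.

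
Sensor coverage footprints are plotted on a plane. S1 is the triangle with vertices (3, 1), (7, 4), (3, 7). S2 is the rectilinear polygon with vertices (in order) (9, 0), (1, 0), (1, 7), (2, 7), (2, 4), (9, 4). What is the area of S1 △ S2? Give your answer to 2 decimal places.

|S1| = 12, |S2| = 35, |S1∩S2| = 6.
|S1 △ S2| = |S1| + |S2| − 2·|S1∩S2| = 12 + 35 − 12 = 35.00.

35.00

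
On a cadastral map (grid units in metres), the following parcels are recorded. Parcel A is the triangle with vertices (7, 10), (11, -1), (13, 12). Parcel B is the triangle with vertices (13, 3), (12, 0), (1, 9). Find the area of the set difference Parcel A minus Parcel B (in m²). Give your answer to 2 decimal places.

|Parcel A| = 37, |Parcel A∩Parcel B| = 6.2598.
|Parcel A ∖ Parcel B| = |Parcel A| − |Parcel A∩Parcel B| = 37 − 6.2598 = 30.74.

30.74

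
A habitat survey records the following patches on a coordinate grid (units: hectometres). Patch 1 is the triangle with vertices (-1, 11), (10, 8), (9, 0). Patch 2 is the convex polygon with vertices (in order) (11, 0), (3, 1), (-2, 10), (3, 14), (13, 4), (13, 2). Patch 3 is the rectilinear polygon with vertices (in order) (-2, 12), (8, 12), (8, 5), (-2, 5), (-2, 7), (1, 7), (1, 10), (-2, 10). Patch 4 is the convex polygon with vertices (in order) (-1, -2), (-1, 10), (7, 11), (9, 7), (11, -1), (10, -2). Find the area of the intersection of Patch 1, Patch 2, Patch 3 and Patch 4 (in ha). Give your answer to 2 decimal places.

The intersection is the polygon with vertices (1,10), (-0.091,10), (-0.184,10.102), (1.514,10.314), (8,8.546), (8,5), (4.455,5), (1,8.8).
By the shoelace formula its area is 25.09.

25.09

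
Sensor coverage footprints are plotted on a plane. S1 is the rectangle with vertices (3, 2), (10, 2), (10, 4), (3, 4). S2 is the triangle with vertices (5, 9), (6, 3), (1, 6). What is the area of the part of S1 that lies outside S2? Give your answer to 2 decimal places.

13.25

|S1| = 14, |S1∩S2| = 0.75.
|S1 ∖ S2| = |S1| − |S1∩S2| = 14 − 0.75 = 13.25.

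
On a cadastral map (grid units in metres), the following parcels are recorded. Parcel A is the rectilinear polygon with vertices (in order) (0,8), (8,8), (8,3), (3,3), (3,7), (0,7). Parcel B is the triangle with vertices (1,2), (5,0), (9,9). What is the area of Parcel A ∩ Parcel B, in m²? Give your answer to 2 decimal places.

11.55

The intersection is the polygon with vertices (8,8), (8,6.75), (6.333,3), (3,3), (3,3.75), (7.857,8).
By the shoelace formula its area is 11.55.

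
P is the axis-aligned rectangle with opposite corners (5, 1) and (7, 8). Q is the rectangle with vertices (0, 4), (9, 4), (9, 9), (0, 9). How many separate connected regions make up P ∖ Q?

1

P ∖ Q is a single connected region.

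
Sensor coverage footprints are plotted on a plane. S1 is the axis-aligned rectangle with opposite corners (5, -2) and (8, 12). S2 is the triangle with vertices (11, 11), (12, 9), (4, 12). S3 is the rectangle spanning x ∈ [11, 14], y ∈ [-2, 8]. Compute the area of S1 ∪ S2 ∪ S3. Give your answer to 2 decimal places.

76.76

By inclusion–exclusion:
Individual areas: |S1| = 42, |S2| = 6.5, |S3| = 30.
|S1∩S2| = 1.7411.
|S1∩S3| = 0 (no overlap).
|S2∩S3| = 0.
|S1∩S2∩S3| = 0.
|S1 ∪ S2 ∪ S3| = 78.5 − 1.7411 + 0 = 76.76.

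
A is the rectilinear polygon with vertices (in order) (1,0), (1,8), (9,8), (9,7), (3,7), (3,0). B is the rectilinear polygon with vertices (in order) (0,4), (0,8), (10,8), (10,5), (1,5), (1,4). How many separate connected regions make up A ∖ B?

A ∖ B is a single connected region.

1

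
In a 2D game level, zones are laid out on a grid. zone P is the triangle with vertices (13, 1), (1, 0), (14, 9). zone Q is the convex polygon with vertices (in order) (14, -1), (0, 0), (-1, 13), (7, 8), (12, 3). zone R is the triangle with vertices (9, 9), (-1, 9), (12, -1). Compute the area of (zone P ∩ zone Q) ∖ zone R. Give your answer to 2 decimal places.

17.54

|zone P ∩ zone Q| = 31.5909.
|(zone P ∩ zone Q) ∩ zone R| = 14.0536.
|(zone P ∩ zone Q) ∖ zone R| = 31.5909 − 14.0536 = 17.54.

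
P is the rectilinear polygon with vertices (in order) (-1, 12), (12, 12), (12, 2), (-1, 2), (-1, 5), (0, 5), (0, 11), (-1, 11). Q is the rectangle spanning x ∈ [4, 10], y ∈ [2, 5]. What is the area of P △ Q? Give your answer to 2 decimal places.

|P| = 124, |Q| = 18, |P∩Q| = 18.
|P △ Q| = |P| + |Q| − 2·|P∩Q| = 124 + 18 − 36 = 106.00.

106.00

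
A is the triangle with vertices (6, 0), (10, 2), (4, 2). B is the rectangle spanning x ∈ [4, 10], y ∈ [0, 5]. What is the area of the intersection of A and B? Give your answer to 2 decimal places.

6.00

The intersection is the polygon with vertices (6,0), (4,2), (10,2).
By the shoelace formula its area is 6.00.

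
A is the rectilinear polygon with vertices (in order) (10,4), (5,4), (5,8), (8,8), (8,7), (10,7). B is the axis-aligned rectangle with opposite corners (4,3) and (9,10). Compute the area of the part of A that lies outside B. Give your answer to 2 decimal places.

|A| = 18, |A∩B| = 15.
|A ∖ B| = |A| − |A∩B| = 18 − 15 = 3.00.

3.00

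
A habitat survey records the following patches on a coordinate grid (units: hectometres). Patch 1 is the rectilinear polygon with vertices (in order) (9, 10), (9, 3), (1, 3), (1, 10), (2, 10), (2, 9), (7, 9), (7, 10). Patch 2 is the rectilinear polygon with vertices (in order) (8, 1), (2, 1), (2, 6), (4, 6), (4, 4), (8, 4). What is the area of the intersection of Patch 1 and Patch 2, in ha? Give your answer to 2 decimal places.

The intersection is the polygon with vertices (2,3), (2,6), (4,6), (4,4), (8,4), (8,3).
By the shoelace formula its area is 10.00.

10.00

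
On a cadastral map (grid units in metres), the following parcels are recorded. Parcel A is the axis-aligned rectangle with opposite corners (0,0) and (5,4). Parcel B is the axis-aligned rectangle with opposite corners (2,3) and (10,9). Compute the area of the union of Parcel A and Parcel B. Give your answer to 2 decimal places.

By inclusion–exclusion:
Individual areas: |Parcel A| = 20, |Parcel B| = 48.
|Parcel A∩Parcel B|: x∈[2,5], y∈[3,4] → 3·1 = 3.
|Parcel A ∪ Parcel B| = 68 − 3 = 65.00.

65.00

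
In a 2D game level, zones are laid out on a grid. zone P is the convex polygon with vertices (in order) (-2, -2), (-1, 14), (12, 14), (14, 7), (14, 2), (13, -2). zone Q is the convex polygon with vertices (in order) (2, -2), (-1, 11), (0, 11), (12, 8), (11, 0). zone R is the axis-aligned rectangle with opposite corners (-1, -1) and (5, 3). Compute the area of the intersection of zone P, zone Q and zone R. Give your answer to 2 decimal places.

14.77

The intersection is the polygon with vertices (0.846,3), (5,3), (5,-1), (1.769,-1).
By the shoelace formula its area is 14.77.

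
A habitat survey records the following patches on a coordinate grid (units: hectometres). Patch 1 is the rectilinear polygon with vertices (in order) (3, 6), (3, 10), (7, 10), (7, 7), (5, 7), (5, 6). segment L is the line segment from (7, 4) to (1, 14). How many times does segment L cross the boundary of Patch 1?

The segment meets the boundary at (3.4,10), (5.2,7).

2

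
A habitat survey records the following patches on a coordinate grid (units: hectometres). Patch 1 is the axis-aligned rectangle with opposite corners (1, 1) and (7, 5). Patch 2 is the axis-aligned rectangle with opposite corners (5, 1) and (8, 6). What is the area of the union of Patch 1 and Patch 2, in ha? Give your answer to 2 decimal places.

31.00

By inclusion–exclusion:
Individual areas: |Patch 1| = 24, |Patch 2| = 15.
|Patch 1∩Patch 2|: x∈[5,7], y∈[1,5] → 2·4 = 8.
|Patch 1 ∪ Patch 2| = 39 − 8 = 31.00.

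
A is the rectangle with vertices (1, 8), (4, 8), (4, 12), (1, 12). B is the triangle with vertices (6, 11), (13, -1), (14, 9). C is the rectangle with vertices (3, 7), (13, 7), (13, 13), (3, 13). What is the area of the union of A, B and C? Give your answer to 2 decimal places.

91.79

By inclusion–exclusion:
Individual areas: |A| = 12, |B| = 41, |C| = 60.
|A∩B| = 0.
|A∩C|: x∈[3,4], y∈[8,12] → 1·4 = 4.
|B∩C| = 17.2083.
|A∩B∩C| = 0.
|A ∪ B ∪ C| = 113 − 21.2083 + 0 = 91.79.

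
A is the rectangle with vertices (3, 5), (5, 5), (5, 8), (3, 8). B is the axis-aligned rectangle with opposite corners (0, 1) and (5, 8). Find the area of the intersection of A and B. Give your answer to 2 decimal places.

6.00

|A∩B|: x∈[3,5], y∈[5,8] → 2·3 = 6.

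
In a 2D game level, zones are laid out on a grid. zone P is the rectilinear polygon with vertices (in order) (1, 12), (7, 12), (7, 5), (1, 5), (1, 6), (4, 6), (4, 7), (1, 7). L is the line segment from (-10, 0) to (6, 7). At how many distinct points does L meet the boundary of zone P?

3

The segment meets the boundary at (4,6.125), (3.714,6), (1.429,5).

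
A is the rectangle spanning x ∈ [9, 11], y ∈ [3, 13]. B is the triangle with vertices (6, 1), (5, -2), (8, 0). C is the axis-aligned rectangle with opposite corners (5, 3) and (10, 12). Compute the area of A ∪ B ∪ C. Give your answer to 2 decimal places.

59.50

By inclusion–exclusion:
Individual areas: |A| = 20, |B| = 3.5, |C| = 45.
|A∩B| = 0.
|A∩C|: x∈[9,10], y∈[3,12] → 1·9 = 9.
|B∩C| = 0.
|A∩B∩C| = 0.
|A ∪ B ∪ C| = 68.5 − 9 + 0 = 59.50.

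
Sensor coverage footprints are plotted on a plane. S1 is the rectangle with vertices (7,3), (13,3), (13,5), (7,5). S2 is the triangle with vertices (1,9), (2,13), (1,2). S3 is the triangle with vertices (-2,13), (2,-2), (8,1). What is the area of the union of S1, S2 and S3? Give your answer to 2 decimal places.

By inclusion–exclusion:
Individual areas: |S1| = 12, |S2| = 3.5, |S3| = 51.
|S1∩S2| = 0.
|S1∩S3| = 0.
|S2∩S3| = 2.2289.
|S1∩S2∩S3| = 0.
|S1 ∪ S2 ∪ S3| = 66.5 − 2.2289 + 0 = 64.27.

64.27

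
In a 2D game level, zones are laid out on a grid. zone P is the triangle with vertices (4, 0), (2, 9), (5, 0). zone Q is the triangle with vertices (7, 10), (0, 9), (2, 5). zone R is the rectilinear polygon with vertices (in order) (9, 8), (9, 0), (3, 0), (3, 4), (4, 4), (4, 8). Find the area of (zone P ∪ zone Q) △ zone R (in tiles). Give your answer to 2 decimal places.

|zone P ∪ zone Q| = 18.9545.
|(zone P ∪ zone Q) ∩ zone R| = 3.6111.
|(zone P ∪ zone Q) △ zone R| = 18.9545 + 44 − 7.2222 = 55.73.

55.73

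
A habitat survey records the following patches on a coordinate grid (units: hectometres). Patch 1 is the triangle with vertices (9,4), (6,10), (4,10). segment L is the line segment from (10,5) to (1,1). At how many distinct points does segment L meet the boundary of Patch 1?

The segment meets the boundary at (8.662,4.405), (8.773,4.455).

2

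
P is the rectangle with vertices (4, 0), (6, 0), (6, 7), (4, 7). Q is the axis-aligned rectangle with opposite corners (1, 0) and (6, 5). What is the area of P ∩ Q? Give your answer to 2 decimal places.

10.00

|P∩Q|: x∈[4,6], y∈[0,5] → 2·5 = 10.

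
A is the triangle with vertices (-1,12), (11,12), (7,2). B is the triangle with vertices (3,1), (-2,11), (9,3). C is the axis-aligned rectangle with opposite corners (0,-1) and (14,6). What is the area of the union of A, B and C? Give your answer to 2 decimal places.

158.33

By inclusion–exclusion:
Individual areas: |A| = 60, |B| = 35, |C| = 98.
|A∩B| = 6.6355.
|A∩C| = 9.6.
|B∩C| = 24.0625.
|A∩B∩C| = 5.6306.
|A ∪ B ∪ C| = 193 − 40.298 + 5.6306 = 158.33.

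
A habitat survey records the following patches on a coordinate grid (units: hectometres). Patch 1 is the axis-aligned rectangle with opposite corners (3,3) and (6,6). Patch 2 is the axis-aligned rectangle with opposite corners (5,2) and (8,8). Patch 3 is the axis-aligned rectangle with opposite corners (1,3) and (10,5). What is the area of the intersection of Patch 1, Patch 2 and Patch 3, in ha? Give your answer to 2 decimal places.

2.00

The intersection is the polygon with vertices (6,3), (5,3), (5,5), (6,5).
By the shoelace formula its area is 2.00.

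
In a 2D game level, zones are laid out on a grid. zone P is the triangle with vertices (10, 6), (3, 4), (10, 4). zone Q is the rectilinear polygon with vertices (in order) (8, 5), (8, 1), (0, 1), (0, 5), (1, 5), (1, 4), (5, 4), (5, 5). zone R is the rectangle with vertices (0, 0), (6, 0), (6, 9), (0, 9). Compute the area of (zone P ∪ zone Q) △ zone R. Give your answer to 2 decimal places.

|zone P ∪ zone Q| = 32.3214.
|(zone P ∪ zone Q) ∩ zone R| = 20.5714.
|(zone P ∪ zone Q) △ zone R| = 32.3214 + 54 − 41.1429 = 45.18.

45.18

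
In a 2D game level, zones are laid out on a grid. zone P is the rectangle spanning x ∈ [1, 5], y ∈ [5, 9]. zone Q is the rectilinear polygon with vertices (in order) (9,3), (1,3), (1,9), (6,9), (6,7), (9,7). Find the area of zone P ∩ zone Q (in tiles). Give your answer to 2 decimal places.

The intersection is the polygon with vertices (5,5), (1,5), (1,9), (5,9).
By the shoelace formula its area is 16.00.

16.00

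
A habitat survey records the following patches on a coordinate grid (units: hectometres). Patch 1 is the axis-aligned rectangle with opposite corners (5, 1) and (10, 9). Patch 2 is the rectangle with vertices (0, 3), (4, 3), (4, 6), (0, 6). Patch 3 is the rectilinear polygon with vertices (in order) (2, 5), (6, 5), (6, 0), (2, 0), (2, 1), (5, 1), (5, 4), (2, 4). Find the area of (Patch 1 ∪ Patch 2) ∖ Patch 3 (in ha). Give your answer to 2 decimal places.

46.00

|Patch 1 ∪ Patch 2| = 52.
|(Patch 1 ∪ Patch 2) ∩ Patch 3| = 6.
|(Patch 1 ∪ Patch 2) ∖ Patch 3| = 52 − 6 = 46.00.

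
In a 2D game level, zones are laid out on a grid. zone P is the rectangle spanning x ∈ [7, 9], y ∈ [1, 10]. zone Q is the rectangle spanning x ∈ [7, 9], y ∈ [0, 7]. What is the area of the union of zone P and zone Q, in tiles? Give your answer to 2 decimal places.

By inclusion–exclusion:
Individual areas: |zone P| = 18, |zone Q| = 14.
|zone P∩zone Q|: x∈[7,9], y∈[1,7] → 2·6 = 12.
|zone P ∪ zone Q| = 32 − 12 = 20.00.

20.00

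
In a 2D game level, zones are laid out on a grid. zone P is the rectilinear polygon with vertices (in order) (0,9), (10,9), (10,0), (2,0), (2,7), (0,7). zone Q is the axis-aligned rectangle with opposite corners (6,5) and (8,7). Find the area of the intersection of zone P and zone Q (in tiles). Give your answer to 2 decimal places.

The intersection is the polygon with vertices (6,5), (6,7), (8,7), (8,5).
By the shoelace formula its area is 4.00.

4.00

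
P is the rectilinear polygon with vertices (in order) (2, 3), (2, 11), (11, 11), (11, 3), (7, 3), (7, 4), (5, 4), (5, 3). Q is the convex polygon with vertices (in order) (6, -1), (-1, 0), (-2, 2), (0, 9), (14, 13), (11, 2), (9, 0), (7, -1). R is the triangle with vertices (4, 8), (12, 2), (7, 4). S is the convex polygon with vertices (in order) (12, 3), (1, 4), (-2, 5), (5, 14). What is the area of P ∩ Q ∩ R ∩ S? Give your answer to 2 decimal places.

The intersection is the polygon with vertices (7,4), (4,8), (10.483,3.138), (8.765,3.294).
By the shoelace formula its area is 6.14.

6.14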